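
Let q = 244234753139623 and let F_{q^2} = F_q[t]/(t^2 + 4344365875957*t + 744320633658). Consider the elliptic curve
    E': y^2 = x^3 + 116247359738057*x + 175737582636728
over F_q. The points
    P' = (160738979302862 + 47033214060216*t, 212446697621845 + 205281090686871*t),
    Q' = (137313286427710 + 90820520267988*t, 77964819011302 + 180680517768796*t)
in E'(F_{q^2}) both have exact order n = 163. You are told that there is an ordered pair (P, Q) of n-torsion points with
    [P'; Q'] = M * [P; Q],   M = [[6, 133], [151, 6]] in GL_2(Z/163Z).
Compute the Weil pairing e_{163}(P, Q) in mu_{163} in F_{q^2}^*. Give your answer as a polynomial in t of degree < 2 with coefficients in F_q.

e_{163} is bilinear + alternating on E[163], so e_{163}(6*P + 133*Q, 151*P + 6*Q) = e_{163}(P,Q)^(6*6-133*151).
det M = 6*6 - 133*151 = -20047 = 2 (mod 163); 2^{-1} = 82 (mod 163).
n = 163 = (10100011)_2 (8 bits, wt 4); accumulate f_{163,P'}(Q'+S)/f_{163,P'}(S) along the 7-step ladder.
Miller gives e_{163}(P',Q') = 135128620307965 + 148748040929707*t in F_{244234753139623^2}.
Thus e_{163}(P,Q) = 8441391241291 + 200208821351579*t.

8441391241291 + 200208821351579*t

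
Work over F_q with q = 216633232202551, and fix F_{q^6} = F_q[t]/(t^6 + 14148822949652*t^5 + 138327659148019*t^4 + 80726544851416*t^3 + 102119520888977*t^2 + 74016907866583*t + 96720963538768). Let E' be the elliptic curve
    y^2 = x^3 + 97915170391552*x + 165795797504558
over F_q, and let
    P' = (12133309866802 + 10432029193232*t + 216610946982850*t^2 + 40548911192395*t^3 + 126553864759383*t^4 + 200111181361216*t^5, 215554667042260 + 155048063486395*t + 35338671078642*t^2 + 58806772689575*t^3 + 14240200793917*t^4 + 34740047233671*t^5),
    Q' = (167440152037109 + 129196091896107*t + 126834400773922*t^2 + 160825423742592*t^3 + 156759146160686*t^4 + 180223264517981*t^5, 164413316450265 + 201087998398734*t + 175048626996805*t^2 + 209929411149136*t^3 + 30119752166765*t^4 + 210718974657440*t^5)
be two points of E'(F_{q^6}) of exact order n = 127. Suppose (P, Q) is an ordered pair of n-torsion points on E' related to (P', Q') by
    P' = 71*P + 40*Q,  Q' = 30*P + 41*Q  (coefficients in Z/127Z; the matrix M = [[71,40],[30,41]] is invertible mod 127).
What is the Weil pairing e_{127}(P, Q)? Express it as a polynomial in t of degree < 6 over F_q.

Since e_{127}(P,P)=e_{127}(Q,Q)=1 and e_{127}(Q,P)=e_{127}(P,Q)^{-1}, expanding e_{127}(71*P + 40*Q,30*P + 41*Q) leaves e(P,Q)^det(M).
det M = 71*41 - 40*30 = 1711 = 60 (mod 127); 60^{-1} = 36 (mod 127).
Build f_{127,P'} and f_{127,Q'} via the 7-bit ladder of 127=1111111_2; evaluate at shifted divisors; quotient in F_{216633232202551^6}.
Miller gives e_{127}(P',Q') = 80200846684718 + 166123387924863*t + 97885759156172*t^2 + 147142811276560*t^3 + 116690222658716*t^4 + 50424579940183*t^5 in F_{216633232202551^6}.
(80200846684718 + 166123387924863*t + 97885759156172*t^2 + 147142811276560*t^3 + 116690222658716*t^4 + 50424579940183*t^5)^{36} mod (216633232202551,f) = 27398319300140 + 202580877319064*t + 76308484622969*t^2 + 9666806125500*t^3 + 104353642776336*t^4 + 86803408372157*t^5.

27398319300140 + 202580877319064*t + 76308484622969*t^2 + 9666806125500*t^3 + 104353642776336*t^4 + 86803408372157*t^5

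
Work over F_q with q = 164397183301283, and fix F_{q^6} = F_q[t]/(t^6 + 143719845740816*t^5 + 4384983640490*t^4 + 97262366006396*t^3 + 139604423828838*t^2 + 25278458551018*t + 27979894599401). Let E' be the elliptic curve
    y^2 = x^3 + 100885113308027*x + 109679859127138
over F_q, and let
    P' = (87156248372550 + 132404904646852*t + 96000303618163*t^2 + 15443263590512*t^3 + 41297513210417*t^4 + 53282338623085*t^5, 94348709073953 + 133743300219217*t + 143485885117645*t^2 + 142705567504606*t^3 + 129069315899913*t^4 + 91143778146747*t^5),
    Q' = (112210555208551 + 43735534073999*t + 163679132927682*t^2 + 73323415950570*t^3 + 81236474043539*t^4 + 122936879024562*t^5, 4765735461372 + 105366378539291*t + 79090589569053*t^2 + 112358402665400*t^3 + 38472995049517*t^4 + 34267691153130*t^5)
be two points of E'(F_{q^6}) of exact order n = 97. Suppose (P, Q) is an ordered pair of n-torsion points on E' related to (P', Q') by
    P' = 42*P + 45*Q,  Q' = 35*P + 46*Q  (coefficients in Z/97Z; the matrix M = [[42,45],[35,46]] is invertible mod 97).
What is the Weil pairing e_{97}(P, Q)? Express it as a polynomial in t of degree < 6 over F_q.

152002609329322 + 144962937875033*t + 107503581379009*t^2 + 83498760649689*t^3 + 87977990308804*t^4 + 127324788326735*t^5

Alternating bilinearity on E[97] (values in mu_{97} in F_{164397183301283^6}) gives e(P',Q') = e(P,Q)^det(M).
det M = 42*46 - 45*35 = 357 = 66 (mod 97); 66^{-1} = 25 (mod 97).
Build f_{97,P'} and f_{97,Q'} via the 7-bit ladder of 97=1100001_2; evaluate at shifted divisors; quotient in F_{164397183301283^6}.
Result: e(P',Q') = 53753349198213 + 46807161026617*t + 158547462308860*t^2 + 83544443769955*t^3 + 133003945796723*t^4 + 73767165471007*t^5.
Hence e(P,Q) = 152002609329322 + 144962937875033*t + 107503581379009*t^2 + 83498760649689*t^3 + 87977990308804*t^4 + 127324788326735*t^5 in F_{164397183301283^6}^*.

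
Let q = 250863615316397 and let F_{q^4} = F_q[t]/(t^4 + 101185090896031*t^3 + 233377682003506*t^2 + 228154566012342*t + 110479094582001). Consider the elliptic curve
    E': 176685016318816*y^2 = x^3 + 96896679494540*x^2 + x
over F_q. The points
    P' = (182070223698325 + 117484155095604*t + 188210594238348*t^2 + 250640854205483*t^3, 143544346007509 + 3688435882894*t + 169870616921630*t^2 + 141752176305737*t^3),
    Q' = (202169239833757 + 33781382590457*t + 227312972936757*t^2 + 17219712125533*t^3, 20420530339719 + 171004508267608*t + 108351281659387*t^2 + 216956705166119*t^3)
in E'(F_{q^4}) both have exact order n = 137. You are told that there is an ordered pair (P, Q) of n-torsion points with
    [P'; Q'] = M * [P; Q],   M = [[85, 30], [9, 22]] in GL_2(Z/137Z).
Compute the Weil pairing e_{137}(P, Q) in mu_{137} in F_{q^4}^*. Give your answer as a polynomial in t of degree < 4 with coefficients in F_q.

e_{137}(aP+bQ,cP+dQ) = e_{137}(P,Q)^(ad-bc); with (a,b,c,d)=(85,30,9,22) this gives the det-137 law.
det M = 85*22 - 30*9 = 1600 = 93 (mod 137); 93^{-1} = 28 (mod 137).
Undo Montgomery via alpha=195078829963604, beta=64577473290114: (a',b')=(156936704520384,190569919050950) over F_{250863615316397}.
Build f_{137,P'} and f_{137,Q'} via the 8-bit ladder of 137=10001001_2; evaluate at shifted divisors; quotient in F_{250863615316397^4}.
Miller gives e_{137}(P',Q') = 221829720272143 + 59913671222718*t + 198291649157563*t^2 + 49583770863072*t^3 in F_{250863615316397^4}.
Raise to 28: e(P,Q) = 42623699827506 + 17413143598353*t + 146125442293065*t^2 + 81289902867449*t^3 in mu_{137}.

42623699827506 + 17413143598353*t + 146125442293065*t^2 + 81289902867449*t^3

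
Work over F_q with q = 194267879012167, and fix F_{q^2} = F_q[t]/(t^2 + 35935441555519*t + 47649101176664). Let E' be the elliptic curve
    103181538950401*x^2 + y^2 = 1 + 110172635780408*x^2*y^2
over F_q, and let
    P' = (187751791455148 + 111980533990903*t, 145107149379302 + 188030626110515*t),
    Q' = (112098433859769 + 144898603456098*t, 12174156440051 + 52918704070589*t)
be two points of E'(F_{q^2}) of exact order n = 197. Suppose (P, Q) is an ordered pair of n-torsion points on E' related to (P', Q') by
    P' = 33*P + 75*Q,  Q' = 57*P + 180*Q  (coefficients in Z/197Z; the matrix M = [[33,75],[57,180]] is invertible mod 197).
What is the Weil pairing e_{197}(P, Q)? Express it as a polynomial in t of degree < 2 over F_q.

65004519499422 + 22953737118810*t

Since e_{197}(P,P)=e_{197}(Q,Q)=1 and e_{197}(Q,P)=e_{197}(P,Q)^{-1}, expanding e_{197}(33*P + 75*Q,57*P + 180*Q) leaves e(P,Q)^det(M).
det M = 33*180 - 75*57 = 1665 = 89 (mod 197); 89^{-1} = 31 (mod 197).
Map (x,y)_Ed via u=(1+y)/(1-y), v=(1+y)/((1-y)x) to Montgomery A=150547455474148,B=23654190409827; then to (a',b')=(131075308283606,55663830104325).
n = 197 = (11000101)_2 (8 bits, wt 4); accumulate f_{197,P'}(Q'+S)/f_{197,P'}(S) along the 7-step ladder.
Result: e(P',Q') = 58283758291490 + 50504499590117*t.
Hence e(P,Q) = 65004519499422 + 22953737118810*t in F_{194267879012167^2}^*.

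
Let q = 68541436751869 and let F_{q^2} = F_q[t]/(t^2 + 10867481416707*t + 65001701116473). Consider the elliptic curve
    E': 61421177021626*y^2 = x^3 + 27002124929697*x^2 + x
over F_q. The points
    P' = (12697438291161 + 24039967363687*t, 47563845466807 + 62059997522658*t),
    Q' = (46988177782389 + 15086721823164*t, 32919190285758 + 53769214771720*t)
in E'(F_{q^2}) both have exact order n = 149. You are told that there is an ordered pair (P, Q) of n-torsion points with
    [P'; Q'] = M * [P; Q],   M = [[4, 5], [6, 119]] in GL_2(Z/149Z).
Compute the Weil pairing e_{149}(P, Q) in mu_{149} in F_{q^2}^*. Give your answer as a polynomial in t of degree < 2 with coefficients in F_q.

11166447280812 + 57459775104532*t

Alternating bilinearity on E[149] (values in mu_{149} in F_{68541436751869^2}) gives e(P',Q') = e(P,Q)^det(M).
So e_{149}(P,Q) = e_{149}(P',Q')^{148}, since 148*148 = 1 mod 149.
Montgomery->Weierstrass: x_W = 16330426376217*x+5818632071981, y_W=16330426376217*y on F_{68541436751869}; lands on y^2=x^3+16960815753651*x+60976226849205.
Miller loop for e_{149} over F_{68541436751869^2}: bits of 149 = 10010101; 7 double steps + 3 add steps, l/v at each.
f_P(D_Q)/f_Q(D_P) = 28264404057152 + 11081661647337*t.
Thus e_{149}(P,Q) = 11166447280812 + 57459775104532*t.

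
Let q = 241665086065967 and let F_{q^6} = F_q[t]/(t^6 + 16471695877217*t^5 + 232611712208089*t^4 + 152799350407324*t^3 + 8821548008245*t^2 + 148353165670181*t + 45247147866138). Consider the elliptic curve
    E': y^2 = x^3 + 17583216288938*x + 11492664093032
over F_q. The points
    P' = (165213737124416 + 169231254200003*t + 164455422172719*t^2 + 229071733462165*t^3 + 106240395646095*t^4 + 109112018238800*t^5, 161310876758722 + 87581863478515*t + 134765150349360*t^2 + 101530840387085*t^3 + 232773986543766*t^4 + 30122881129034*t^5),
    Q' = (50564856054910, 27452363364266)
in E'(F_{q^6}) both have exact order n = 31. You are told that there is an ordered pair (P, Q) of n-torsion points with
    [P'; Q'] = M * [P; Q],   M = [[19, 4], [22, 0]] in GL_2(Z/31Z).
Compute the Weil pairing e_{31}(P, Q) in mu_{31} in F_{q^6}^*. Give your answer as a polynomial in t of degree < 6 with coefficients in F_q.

e_{31} is bilinear + alternating on E[31], so e_{31}(19*P + 4*Q, 22*P) = e_{31}(P,Q)^(19*0-4*22).
det(M) mod 31 = 5; its inverse in (Z/31)^* is 25 (check: 5*25 mod 31 = 1).
Build f_{31,P'} and f_{31,Q'} via the 5-bit ladder of 31=11111_2; evaluate at shifted divisors; quotient in F_{241665086065967^6}.
So e_{31}(P',Q') = 238428297762320 + 92869181762741*t + 120202589614220*t^2 + 11948368146347*t^3 + 22997568083321*t^4 + 81580383574126*t^5.
Raise to 25: e(P,Q) = 158080321200859 + 111014381997976*t + 221309850422147*t^2 + 67002403035517*t^3 + 221130370202328*t^4 + 50117720019634*t^5 in mu_{31}.

158080321200859 + 111014381997976*t + 221309850422147*t^2 + 67002403035517*t^3 + 221130370202328*t^4 + 50117720019634*t^5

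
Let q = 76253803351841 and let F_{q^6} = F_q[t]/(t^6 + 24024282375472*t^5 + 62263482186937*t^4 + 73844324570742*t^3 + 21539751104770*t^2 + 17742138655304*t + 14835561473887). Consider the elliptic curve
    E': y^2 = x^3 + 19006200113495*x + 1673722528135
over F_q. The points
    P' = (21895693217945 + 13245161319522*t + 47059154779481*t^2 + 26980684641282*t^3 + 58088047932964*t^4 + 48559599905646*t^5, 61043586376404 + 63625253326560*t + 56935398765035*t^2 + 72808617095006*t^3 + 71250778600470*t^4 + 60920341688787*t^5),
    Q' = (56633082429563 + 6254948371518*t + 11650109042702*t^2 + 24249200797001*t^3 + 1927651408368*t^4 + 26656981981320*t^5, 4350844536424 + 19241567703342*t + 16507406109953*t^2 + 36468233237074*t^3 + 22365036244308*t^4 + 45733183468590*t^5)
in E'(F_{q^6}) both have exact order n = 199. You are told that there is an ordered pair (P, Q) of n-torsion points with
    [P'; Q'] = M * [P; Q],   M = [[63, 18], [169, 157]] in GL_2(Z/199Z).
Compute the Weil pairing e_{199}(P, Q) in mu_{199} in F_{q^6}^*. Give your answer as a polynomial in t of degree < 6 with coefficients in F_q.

22886389877541 + 2142403397914*t + 61618962227498*t^2 + 33103229302824*t^3 + 74677240265605*t^4 + 50864655033523*t^5

Since e_{199}(P,P)=e_{199}(Q,Q)=1 and e_{199}(Q,P)=e_{199}(P,Q)^{-1}, expanding e_{199}(63*P + 18*Q,169*P + 157*Q) leaves e(P,Q)^det(M).
det(M) mod 199 = 83; its inverse in (Z/199)^* is 12 (check: 83*12 mod 199 = 1).
Miller loop for e_{199} over F_{76253803351841^6}: bits of 199 = 11000111; 7 double steps + 4 add steps, l/v at each.
Result: e(P',Q') = 74394231215628 + 60958188822657*t + 60453303783499*t^2 + 48294509725081*t^3 + 42253314573442*t^4 + 72629161470954*t^5.
Finally e_{199}(P,Q) = 22886389877541 + 2142403397914*t + 61618962227498*t^2 + 33103229302824*t^3 + 74677240265605*t^4 + 50864655033523*t^5.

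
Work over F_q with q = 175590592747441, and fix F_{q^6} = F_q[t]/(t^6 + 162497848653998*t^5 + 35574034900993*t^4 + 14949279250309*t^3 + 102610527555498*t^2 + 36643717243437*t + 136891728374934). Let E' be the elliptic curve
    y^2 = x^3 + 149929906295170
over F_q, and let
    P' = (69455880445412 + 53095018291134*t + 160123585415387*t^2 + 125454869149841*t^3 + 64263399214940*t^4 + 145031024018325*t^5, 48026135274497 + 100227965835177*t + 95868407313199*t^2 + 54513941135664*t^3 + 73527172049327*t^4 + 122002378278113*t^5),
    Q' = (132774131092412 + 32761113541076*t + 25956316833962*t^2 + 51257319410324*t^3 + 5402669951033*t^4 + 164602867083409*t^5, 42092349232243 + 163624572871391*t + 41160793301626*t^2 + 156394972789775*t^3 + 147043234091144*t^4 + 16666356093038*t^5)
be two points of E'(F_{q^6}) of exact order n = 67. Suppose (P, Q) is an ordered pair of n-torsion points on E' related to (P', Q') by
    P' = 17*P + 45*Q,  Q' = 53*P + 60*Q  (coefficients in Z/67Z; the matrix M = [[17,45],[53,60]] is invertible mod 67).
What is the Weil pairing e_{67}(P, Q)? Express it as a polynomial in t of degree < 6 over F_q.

Under M = [[17,45],[53,60]] in GL_2(Z/67), e_{67}(P',Q') = e_{67}(P,Q)^(17*60-45*53 mod 67).
Hence e(P,Q) = e(P',Q')^{8} where 8 = 42^{-1} mod 67.
Run Miller on y^2=x^3+149929906295170 over F_{175590592747441}: ladder 1000011 (7 bits); e = f_P(D_Q)/f_Q(D_P).
The quotient is 57606130149187 + 28536252922427*t + 3235762611898*t^2 + 42037898996354*t^3 + 102496061347488*t^4 + 164334903419956*t^5.
Raise to 8: e(P,Q) = 157816536208974 + 56567990826564*t + 167377207024203*t^2 + 90526745487438*t^3 + 148222406564109*t^4 + 122904628059171*t^5 in mu_{67}.

157816536208974 + 56567990826564*t + 167377207024203*t^2 + 90526745487438*t^3 + 148222406564109*t^4 + 122904628059171*t^5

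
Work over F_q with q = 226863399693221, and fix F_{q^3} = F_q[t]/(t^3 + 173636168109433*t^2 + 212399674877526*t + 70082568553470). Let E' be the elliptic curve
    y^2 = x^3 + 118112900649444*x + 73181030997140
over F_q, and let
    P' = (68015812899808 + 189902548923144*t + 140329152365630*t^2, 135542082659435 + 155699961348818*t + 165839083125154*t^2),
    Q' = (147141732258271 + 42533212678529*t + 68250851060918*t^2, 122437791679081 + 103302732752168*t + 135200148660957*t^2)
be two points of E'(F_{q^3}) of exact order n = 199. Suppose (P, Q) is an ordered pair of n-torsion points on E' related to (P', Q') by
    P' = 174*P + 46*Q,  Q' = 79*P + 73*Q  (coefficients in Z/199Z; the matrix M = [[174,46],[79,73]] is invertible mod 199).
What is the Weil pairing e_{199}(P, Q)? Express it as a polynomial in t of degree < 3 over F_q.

e_{199}(aP+bQ,cP+dQ) = e_{199}(P,Q)^(ad-bc); with (a,b,c,d)=(174,46,79,73) this gives the det-199 law.
det M = 174*73 - 46*79 = 9068 = 113 (mod 199); 113^{-1} = 118 (mod 199).
n = 199 = (11000111)_2 (8 bits, wt 5); accumulate f_{199,P'}(Q'+S)/f_{199,P'}(S) along the 7-step ladder.
The quotient is 150152550402950 + 183454857746091*t + 68192508508194*t^2.
Thus e_{199}(P,Q) = 201075364159682 + 173451415689337*t + 92752690598997*t^2.

201075364159682 + 173451415689337*t + 92752690598997*t^2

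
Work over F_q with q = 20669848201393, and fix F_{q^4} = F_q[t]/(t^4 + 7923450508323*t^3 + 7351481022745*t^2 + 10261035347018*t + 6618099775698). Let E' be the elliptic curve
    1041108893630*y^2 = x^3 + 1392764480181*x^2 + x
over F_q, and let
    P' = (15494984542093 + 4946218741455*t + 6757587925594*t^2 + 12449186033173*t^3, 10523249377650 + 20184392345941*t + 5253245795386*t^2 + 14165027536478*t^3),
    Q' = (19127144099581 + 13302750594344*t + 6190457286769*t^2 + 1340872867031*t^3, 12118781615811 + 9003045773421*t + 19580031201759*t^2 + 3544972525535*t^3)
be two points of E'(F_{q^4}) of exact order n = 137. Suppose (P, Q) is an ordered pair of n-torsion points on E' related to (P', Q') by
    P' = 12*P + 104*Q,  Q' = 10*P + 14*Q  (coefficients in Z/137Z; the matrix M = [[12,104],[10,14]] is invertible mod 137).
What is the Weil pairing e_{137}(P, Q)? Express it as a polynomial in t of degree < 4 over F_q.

The 137-Weil pairing on E[137] over F_{20669848201393} is alternating-bilinear: e_{137}(P',Q') = e_{137}(P,Q)^det(M).
12*14 - 104*10 = -872; reduced mod 137: det = 87, inverse 63.
(x,y)|->(6083130619675x+7002701040747,6083130619675y) sends E' to y^2=x^3+14355577999141*x.
Run Miller on y^2=x^3+14355577999141*x over F_{20669848201393}: ladder 10001001 (8 bits); e = f_P(D_Q)/f_Q(D_P).
Miller gives e_{137}(P',Q') = 18542651785137 + 1591456902290*t + 6024414201384*t^2 + 14102133420362*t^3 in F_{20669848201393^4}.
e_{137}(P,Q) = (18542651785137 + 1591456902290*t + 6024414201384*t^2 + 14102133420362*t^3)^{63} = 4889786513691 + 10764324829459*t + 14605115400616*t^2 + 3010042181294*t^3.

4889786513691 + 10764324829459*t + 14605115400616*t^2 + 3010042181294*t^3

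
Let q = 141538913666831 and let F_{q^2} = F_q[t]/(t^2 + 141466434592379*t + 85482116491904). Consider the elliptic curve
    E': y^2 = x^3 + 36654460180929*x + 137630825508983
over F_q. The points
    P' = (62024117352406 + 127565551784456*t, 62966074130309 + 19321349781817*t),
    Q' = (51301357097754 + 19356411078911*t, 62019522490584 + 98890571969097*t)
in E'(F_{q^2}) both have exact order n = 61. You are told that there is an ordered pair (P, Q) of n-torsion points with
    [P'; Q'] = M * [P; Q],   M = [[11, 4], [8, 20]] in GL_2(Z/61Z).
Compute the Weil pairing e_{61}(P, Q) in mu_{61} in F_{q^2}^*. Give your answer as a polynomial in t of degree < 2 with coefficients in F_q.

e_{61}(aP+bQ,cP+dQ) = e_{61}(P,Q)^(ad-bc); with (a,b,c,d)=(11,4,8,20) this gives the det-61 law.
det M = 11*20 - 4*8 = 188 = 5 (mod 61); 5^{-1} = 49 (mod 61).
6-bit Miller (111101) on E'/F_{141538913666831} with a'=36654460180929, b'=137630825508983: accumulate tangent/chord ratios at Q'+S and P'+S'.
The quotient is 113346129446601 + 47475482150840*t.
Thus e_{61}(P,Q) = 6351322693707 + 85361025302296*t.

6351322693707 + 85361025302296*t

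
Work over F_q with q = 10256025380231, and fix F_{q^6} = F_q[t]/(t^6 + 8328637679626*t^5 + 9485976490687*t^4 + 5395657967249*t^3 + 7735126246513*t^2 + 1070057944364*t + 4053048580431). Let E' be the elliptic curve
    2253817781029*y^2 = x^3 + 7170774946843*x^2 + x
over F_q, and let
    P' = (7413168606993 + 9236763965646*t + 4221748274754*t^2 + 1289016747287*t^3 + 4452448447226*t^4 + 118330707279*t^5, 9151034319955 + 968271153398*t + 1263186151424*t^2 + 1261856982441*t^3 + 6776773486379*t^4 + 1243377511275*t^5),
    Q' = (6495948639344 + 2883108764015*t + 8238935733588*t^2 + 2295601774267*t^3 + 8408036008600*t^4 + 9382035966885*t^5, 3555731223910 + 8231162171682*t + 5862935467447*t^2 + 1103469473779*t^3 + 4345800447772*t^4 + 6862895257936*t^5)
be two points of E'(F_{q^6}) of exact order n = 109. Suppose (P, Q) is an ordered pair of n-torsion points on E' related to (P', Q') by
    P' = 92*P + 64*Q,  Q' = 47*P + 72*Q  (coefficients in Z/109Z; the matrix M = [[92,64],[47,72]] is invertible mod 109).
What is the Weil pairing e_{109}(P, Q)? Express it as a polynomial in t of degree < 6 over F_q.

The 109-Weil pairing on E[109] over F_{10256025380231} is alternating-bilinear: e_{109}(P',Q') = e_{109}(P,Q)^det(M).
Hence e(P,Q) = e(P',Q')^{23} where 23 = 19^{-1} mod 109.
(x,y)|->(1699279474188x+5408796328270,1699279474188y) sends E' to y^2=x^3+2615249827437*x+4560788539834.
Miller loop for e_{109} over F_{10256025380231^6}: bits of 109 = 1101101; 6 double steps + 4 add steps, l/v at each.
f_P(D_Q)/f_Q(D_P) = 8390046931445 + 7631824734657*t + 294954811485*t^2 + 8828245965845*t^3 + 1324501944032*t^4 + 4359571612083*t^5.
Hence e(P,Q) = 477492664413 + 9565413889391*t + 5033168917601*t^2 + 4504256140543*t^3 + 5438236251916*t^4 + 7942375639729*t^5 in F_{10256025380231^6}^*.

477492664413 + 9565413889391*t + 5033168917601*t^2 + 4504256140543*t^3 + 5438236251916*t^4 + 7942375639729*t^5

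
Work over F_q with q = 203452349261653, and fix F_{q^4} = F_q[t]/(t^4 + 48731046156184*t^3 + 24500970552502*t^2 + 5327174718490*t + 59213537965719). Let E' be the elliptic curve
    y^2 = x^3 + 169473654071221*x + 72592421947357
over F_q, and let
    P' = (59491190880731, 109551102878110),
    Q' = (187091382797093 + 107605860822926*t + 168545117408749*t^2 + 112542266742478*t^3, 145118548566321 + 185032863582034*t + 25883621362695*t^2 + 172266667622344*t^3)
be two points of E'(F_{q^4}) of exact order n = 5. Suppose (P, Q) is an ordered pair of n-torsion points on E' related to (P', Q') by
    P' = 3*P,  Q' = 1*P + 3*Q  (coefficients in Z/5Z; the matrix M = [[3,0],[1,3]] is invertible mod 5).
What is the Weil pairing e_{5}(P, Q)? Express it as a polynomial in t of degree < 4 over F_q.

137390794904945 + 139500047219956*t + 59803825729111*t^2 + 66116065077567*t^3

The 5-Weil pairing on E[5] over F_{203452349261653} is alternating-bilinear: e_{5}(P',Q') = e_{5}(P,Q)^det(M).
Inverting 4 mod 5: 4. Thus e_{5}(P,Q) = e(P',Q')^{4}.
Double-and-add over 101: 3-1 doublings, 2-1 additions; each step l_{T,T}/v_{2T} or l_{T,P'}/v at Q'+S for random S.
Miller gives e_{5}(P',Q') = 8100816251939 + 165790554839058*t + 135590839704485*t^2 + 39592131793798*t^3 in F_{203452349261653^4}.
e_{5}(P,Q) = (8100816251939 + 165790554839058*t + 135590839704485*t^2 + 39592131793798*t^3)^{4} = 137390794904945 + 139500047219956*t + 59803825729111*t^2 + 66116065077567*t^3.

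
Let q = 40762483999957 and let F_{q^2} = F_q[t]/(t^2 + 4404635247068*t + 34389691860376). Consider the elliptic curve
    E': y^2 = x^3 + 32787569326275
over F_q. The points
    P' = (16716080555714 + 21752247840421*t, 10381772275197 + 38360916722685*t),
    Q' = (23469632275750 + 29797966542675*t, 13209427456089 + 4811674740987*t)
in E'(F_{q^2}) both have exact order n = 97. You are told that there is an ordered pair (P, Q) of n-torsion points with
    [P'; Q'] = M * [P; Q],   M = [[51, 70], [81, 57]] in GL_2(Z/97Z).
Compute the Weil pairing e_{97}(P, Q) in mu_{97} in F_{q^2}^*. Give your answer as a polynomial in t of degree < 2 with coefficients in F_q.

6531734709805 + 14592961366045*t

Alternating bilinearity on E[97] (values in mu_{97} in F_{40762483999957^2}) gives e(P',Q') = e(P,Q)^det(M).
Hence e(P,Q) = e(P',Q')^{33} where 33 = 50^{-1} mod 97.
7-bit Miller (1100001) on E'/F_{40762483999957} with a'=0, b'=32787569326275: accumulate tangent/chord ratios at Q'+S and P'+S'.
Miller gives e_{97}(P',Q') = 3328043051830 + 26110612182372*t in F_{40762483999957^2}.
(3328043051830 + 26110612182372*t)^{33} mod (40762483999957,f) = 6531734709805 + 14592961366045*t.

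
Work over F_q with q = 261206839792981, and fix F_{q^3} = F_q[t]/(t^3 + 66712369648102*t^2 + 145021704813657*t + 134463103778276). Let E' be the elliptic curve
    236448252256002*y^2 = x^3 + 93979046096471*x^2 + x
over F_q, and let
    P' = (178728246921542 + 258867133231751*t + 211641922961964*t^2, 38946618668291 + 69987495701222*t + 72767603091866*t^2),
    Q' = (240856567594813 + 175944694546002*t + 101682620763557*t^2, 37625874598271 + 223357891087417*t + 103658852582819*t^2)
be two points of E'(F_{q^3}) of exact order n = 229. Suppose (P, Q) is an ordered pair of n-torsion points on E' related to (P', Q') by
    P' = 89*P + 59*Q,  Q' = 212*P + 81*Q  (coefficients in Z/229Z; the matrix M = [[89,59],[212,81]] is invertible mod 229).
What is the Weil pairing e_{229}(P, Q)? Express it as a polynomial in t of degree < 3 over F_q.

Alternating bilinearity on E[229] (values in mu_{229} in F_{261206839792981^3}) gives e(P',Q') = e(P,Q)^det(M).
Hence e(P,Q) = e(P',Q')^{93} where 93 = 197^{-1} mod 229.
Set x_W=75731077409948*u+247572256231706, y_W=75731077409948*v; then E': y_W^2=x_W^3+252291141040016*x_W+217467741183722.
Build f_{229,P'} and f_{229,Q'} via the 8-bit ladder of 229=11100101_2; evaluate at shifted divisors; quotient in F_{261206839792981^3}.
f_P(D_Q)/f_Q(D_P) = 208534826237103 + 240770332246222*t + 111894585251469*t^2.
Raise to 93: e(P,Q) = 230638329743086 + 190731048027960*t + 67409041665225*t^2 in mu_{229}.

230638329743086 + 190731048027960*t + 67409041665225*t^2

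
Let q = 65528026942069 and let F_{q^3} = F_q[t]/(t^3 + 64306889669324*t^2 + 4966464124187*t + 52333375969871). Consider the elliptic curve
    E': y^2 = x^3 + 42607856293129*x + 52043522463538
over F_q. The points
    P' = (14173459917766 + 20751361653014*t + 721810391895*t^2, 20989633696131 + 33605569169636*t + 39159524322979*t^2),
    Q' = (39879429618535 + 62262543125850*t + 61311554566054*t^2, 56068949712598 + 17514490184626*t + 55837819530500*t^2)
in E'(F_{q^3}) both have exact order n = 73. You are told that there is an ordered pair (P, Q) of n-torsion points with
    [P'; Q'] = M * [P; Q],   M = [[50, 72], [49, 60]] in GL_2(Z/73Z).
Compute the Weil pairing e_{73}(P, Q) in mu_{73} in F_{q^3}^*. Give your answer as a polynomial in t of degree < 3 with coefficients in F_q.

63272035931018 + 29952982685149*t + 52261284416854*t^2

Since e_{73}(P,P)=e_{73}(Q,Q)=1 and e_{73}(Q,P)=e_{73}(P,Q)^{-1}, expanding e_{73}(50*P + 72*Q,49*P + 60*Q) leaves e(P,Q)^det(M).
50*60 - 72*49 = -528; reduced mod 73: det = 56, inverse 30.
7-bit Miller (1001001) on E'/F_{65528026942069} with a'=42607856293129, b'=52043522463538: accumulate tangent/chord ratios at Q'+S and P'+S'.
So e_{73}(P',Q') = 60474878496922 + 32930396068350*t + 29587516724236*t^2.
Hence e(P,Q) = 63272035931018 + 29952982685149*t + 52261284416854*t^2 in F_{65528026942069^3}^*.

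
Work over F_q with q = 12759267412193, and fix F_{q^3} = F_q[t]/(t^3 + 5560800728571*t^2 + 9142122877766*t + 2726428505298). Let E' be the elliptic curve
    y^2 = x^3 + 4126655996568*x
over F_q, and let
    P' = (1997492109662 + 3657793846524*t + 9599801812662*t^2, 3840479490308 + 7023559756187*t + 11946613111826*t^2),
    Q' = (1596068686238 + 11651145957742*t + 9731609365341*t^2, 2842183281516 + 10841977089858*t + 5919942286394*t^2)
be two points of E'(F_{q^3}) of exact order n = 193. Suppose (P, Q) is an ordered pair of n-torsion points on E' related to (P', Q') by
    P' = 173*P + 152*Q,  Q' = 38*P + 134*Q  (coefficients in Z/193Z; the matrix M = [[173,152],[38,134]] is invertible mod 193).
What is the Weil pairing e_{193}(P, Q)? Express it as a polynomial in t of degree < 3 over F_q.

8784103088933 + 7339268545186*t + 1421751135677*t^2

e_{193} is bilinear + alternating on E[193], so e_{193}(173*P + 152*Q, 38*P + 134*Q) = e_{193}(P,Q)^(173*134-152*38).
Hence e(P,Q) = e(P',Q')^{59} where 59 = 36^{-1} mod 193.
Run Miller on y^2=x^3+4126655996568*x over F_{12759267412193}: ladder 11000001 (8 bits); e = f_P(D_Q)/f_Q(D_P).
So e_{193}(P',Q') = 102889978424 + 11053757387856*t + 8869722430015*t^2.
Raise to 59: e(P,Q) = 8784103088933 + 7339268545186*t + 1421751135677*t^2 in mu_{193}.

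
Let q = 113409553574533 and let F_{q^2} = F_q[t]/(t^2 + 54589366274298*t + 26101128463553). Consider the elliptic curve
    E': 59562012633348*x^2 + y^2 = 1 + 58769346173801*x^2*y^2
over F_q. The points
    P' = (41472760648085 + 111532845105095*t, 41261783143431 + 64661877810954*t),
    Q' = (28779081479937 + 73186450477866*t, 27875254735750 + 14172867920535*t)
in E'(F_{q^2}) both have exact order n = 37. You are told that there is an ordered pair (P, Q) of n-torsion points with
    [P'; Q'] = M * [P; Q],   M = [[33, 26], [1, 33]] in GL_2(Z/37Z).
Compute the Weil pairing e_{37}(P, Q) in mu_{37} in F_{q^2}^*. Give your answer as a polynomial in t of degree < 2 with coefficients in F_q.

80471056772501 + 14993877354351*t

The 37-Weil pairing on E[37] over F_{113409553574533} is alternating-bilinear: e_{37}(P',Q') = e_{37}(P,Q)^det(M).
So e_{37}(P,Q) = e_{37}(P',Q')^{11}, since 27*11 = 1 mod 37.
Edwards->Montgomery: u=(1+y)/(1-y), v=u/x -> 99318943791544v^2=u^3+68763422055663u^2+u; then x_W=28550555008520u+38623485396947: y^2=x^3+64501895418073.
Run Miller on y^2=x^3+64501895418073 over F_{113409553574533}: ladder 100101 (6 bits); e = f_P(D_Q)/f_Q(D_P).
The quotient is 61181828611387 + 71406738903386*t.
Hence e(P,Q) = 80471056772501 + 14993877354351*t in F_{113409553574533^2}^*.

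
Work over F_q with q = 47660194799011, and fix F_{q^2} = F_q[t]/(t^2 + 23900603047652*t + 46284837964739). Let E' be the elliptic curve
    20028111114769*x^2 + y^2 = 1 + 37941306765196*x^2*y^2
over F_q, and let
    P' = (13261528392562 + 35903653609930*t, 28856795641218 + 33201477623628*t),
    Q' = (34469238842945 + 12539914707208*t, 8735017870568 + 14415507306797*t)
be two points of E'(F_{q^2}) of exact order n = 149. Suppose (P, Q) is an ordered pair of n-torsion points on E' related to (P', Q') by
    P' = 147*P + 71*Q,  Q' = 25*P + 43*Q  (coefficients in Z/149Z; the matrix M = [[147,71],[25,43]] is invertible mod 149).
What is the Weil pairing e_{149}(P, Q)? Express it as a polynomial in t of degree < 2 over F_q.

11362256250683 + 42897679851510*t

Alternating bilinearity on E[149] (values in mu_{149} in F_{47660194799011^2}) gives e(P',Q') = e(P,Q)^det(M).
Inverting 76 mod 149: 100. Thus e_{149}(P,Q) = e(P',Q')^{100}.
Edwards a_E,d_E -> Montgomery A=38625942199970,B=2875967656966 -> Weierstrass 13004092252287,12153170645489 via alpha=17604935446496,beta=7436749787146.
8-bit Miller (10010101) on E'/F_{47660194799011} with a'=13004092252287, b'=12153170645489: accumulate tangent/chord ratios at Q'+S and P'+S'.
f_P(D_Q)/f_Q(D_P) = 44489775481695 + 11071259953511*t.
Thus e_{149}(P,Q) = 11362256250683 + 42897679851510*t.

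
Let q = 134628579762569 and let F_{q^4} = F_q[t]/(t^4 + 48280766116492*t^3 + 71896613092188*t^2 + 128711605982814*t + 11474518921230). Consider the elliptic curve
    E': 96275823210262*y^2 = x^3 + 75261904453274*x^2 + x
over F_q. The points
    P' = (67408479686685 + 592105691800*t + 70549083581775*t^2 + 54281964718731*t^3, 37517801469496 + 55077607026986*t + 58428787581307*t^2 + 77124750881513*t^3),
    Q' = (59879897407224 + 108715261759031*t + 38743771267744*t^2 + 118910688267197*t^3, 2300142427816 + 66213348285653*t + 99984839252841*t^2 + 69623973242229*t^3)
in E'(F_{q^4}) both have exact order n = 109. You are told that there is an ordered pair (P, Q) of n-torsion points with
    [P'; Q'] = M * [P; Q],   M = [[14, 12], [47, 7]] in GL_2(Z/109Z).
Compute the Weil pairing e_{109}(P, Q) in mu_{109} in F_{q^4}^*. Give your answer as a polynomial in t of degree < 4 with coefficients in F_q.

80044440997331 + 30816163132021*t + 1296327378085*t^2 + 43319704263269*t^3

The 109-Weil pairing on E[109] over F_{134628579762569} is alternating-bilinear: e_{109}(P',Q') = e_{109}(P,Q)^det(M).
So e_{109}(P,Q) = e_{109}(P',Q')^{69}, since 79*69 = 1 mod 109.
Undo Montgomery via alpha=103874033758196, beta=18192258916627: (a',b')=(19747953615137,87896750767321) over F_{134628579762569}.
Double-and-add over 1101101: 7-1 doublings, 5-1 additions; each step l_{T,T}/v_{2T} or l_{T,P'}/v at Q'+S for random S.
f_P(D_Q)/f_Q(D_P) = 22488315442011 + 53298560643957*t + 115654435133692*t^2 + 83801223838680*t^3.
(22488315442011 + 53298560643957*t + 115654435133692*t^2 + 83801223838680*t^3)^{69} mod (134628579762569,f) = 80044440997331 + 30816163132021*t + 1296327378085*t^2 + 43319704263269*t^3.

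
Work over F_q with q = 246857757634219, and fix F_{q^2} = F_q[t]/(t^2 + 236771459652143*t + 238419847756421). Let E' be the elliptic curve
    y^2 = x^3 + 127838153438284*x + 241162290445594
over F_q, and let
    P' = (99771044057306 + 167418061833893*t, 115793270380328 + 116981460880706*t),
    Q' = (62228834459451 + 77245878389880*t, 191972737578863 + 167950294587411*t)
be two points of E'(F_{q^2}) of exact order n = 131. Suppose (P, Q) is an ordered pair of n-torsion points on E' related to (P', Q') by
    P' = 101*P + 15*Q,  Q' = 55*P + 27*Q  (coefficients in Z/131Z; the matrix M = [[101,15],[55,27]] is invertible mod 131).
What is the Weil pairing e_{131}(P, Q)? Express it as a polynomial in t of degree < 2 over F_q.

e_{131}(aP+bQ,cP+dQ) = e_{131}(P,Q)^(ad-bc); with (a,b,c,d)=(101,15,55,27) this gives the det-131 law.
det(M) mod 131 = 68; its inverse in (Z/131)^* is 79 (check: 68*79 mod 131 = 1).
Run Miller on y^2=x^3+127838153438284*x+241162290445594 over F_{246857757634219}: ladder 10000011 (8 bits); e = f_P(D_Q)/f_Q(D_P).
f_P(D_Q)/f_Q(D_P) = 118452643907204 + 215924656394970*t.
Thus e_{131}(P,Q) = 162902759184719 + 196770400046380*t.

162902759184719 + 196770400046380*t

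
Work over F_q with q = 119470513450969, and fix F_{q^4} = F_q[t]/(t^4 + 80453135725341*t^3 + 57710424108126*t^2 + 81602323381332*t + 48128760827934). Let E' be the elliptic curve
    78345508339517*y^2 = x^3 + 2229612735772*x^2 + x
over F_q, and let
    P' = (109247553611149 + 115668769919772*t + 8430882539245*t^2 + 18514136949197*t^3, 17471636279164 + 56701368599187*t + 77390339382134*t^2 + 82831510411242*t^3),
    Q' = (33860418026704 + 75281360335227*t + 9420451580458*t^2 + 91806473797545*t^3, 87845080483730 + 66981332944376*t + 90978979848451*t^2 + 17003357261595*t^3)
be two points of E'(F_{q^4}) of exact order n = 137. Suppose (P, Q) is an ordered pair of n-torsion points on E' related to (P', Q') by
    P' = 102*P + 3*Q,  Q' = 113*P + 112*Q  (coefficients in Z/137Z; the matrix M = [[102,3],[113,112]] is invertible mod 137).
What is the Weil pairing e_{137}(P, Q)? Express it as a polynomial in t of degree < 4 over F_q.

Alternating bilinearity on E[137] (values in mu_{137} in F_{119470513450969^4}) gives e(P',Q') = e(P,Q)^det(M).
102*112 - 3*113 = 11085; reduced mod 137: det = 125, inverse 57.
Undo Montgomery via alpha=18272595877795, beta=43528457440779: (a',b')=(108314350585345,76381350115125) over F_{119470513450969}.
Build f_{137,P'} and f_{137,Q'} via the 8-bit ladder of 137=10001001_2; evaluate at shifted divisors; quotient in F_{119470513450969^4}.
Result: e(P',Q') = 68894476697379 + 24891282227688*t + 86472506848186*t^2 + 29419709566552*t^3.
(68894476697379 + 24891282227688*t + 86472506848186*t^2 + 29419709566552*t^3)^{57} mod (119470513450969,f) = 105282718091524 + 76619966866159*t + 16261448069960*t^2 + 62273484184562*t^3.

105282718091524 + 76619966866159*t + 16261448069960*t^2 + 62273484184562*t^3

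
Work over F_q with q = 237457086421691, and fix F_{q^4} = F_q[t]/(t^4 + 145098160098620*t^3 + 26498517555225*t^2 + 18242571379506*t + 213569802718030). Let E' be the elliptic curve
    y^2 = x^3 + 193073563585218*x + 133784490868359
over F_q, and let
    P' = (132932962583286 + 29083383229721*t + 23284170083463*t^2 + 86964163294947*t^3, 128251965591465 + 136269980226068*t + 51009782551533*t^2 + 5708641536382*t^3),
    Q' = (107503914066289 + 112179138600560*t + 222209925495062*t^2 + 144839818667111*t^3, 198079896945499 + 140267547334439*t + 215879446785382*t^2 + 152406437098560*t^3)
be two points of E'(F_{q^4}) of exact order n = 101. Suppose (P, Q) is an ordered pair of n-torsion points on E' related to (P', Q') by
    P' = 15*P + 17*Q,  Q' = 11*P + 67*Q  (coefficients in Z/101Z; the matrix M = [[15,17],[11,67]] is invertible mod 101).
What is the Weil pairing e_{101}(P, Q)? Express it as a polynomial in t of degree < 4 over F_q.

211000884403945 + 81841121744374*t + 206992679026745*t^2 + 88990636389653*t^3

The 101-Weil pairing on E[101] over F_{237457086421691} is alternating-bilinear: e_{101}(P',Q') = e_{101}(P,Q)^det(M).
Inverting 10 mod 101: 91. Thus e_{101}(P,Q) = e(P',Q')^{91}.
Run Miller on y^2=x^3+193073563585218*x+133784490868359 over F_{237457086421691}: ladder 1100101 (7 bits); e = f_P(D_Q)/f_Q(D_P).
Miller gives e_{101}(P',Q') = 34765823950534 + 185386714118010*t + 85387112276586*t^2 + 20403181945734*t^3 in F_{237457086421691^4}.
(34765823950534 + 185386714118010*t + 85387112276586*t^2 + 20403181945734*t^3)^{91} mod (237457086421691,f) = 211000884403945 + 81841121744374*t + 206992679026745*t^2 + 88990636389653*t^3.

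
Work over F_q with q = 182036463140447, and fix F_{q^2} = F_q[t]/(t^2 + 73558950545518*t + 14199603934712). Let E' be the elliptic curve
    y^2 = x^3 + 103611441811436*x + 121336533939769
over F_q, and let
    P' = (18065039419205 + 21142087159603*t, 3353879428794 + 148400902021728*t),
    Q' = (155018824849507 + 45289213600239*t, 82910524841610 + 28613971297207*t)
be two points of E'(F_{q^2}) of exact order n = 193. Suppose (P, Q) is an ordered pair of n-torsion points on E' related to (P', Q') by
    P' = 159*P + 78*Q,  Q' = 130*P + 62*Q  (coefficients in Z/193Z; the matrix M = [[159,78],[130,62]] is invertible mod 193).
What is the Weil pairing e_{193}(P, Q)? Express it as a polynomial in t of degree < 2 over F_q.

Under M = [[159,78],[130,62]] in GL_2(Z/193), e_{193}(P',Q') = e_{193}(P,Q)^(159*62-78*130 mod 193).
Inverting 104 mod 193: 13. Thus e_{193}(P,Q) = e(P',Q')^{13}.
Miller loop for e_{193} over F_{182036463140447^2}: bits of 193 = 11000001; 7 double steps + 2 add steps, l/v at each.
Miller gives e_{193}(P',Q') = 134452224531979 + 9631364725956*t in F_{182036463140447^2}.
Finally e_{193}(P,Q) = 150378564718051 + 85342345738940*t.

150378564718051 + 85342345738940*t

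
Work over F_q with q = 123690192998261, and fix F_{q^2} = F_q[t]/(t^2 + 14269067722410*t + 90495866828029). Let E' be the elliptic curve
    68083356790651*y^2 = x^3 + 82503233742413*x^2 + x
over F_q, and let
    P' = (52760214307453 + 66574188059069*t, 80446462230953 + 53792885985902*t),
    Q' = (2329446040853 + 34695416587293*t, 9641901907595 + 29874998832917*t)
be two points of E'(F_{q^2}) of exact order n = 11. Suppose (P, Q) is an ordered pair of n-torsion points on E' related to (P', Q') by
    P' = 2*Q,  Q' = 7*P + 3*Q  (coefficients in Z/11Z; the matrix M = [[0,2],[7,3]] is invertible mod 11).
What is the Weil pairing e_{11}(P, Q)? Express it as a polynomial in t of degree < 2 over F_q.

66308646490459 + 53042077489277*t

e_{11}(aP+bQ,cP+dQ) = e_{11}(P,Q)^(ad-bc); with (a,b,c,d)=(0,2,7,3) this gives the det-11 law.
Inverting 8 mod 11: 7. Thus e_{11}(P,Q) = e(P',Q')^{7}.
Montgomery->Weierstrass: x_W = 34693292779231*x+54415177161871, y_W=34693292779231*y on F_{123690192998261}; lands on y^2=x^3+62452375846173*x+99141483647877.
Build f_{11,P'} and f_{11,Q'} via the 4-bit ladder of 11=1011_2; evaluate at shifted divisors; quotient in F_{123690192998261^2}.
The quotient is 50531644551257 + 57539947512989*t.
Raise to 7: e(P,Q) = 66308646490459 + 53042077489277*t in mu_{11}.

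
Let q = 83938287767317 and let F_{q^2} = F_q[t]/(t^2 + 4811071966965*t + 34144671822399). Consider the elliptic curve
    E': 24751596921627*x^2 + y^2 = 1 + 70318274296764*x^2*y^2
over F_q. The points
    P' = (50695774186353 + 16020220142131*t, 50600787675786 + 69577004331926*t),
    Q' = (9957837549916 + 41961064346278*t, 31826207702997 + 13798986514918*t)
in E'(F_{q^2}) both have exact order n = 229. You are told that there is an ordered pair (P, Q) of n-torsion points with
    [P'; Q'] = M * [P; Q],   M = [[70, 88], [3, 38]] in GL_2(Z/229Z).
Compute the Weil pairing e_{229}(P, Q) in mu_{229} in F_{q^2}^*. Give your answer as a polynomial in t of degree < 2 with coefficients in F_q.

Since e_{229}(P,P)=e_{229}(Q,Q)=1 and e_{229}(Q,P)=e_{229}(P,Q)^{-1}, expanding e_{229}(70*P + 88*Q,3*P + 38*Q) leaves e(P,Q)^det(M).
70*38 - 88*3 = 2396; reduced mod 229: det = 106, inverse 175.
Edwards->Montgomery: u=(1+y)/(1-y), v=u/x -> 27640058043836v^2=u^3+13584020724424u^2+u; then x_W=9592902598045u+57814122420057: y^2=x^3+35782594161691*x+32199825808980.
Run Miller on y^2=x^3+35782594161691*x+32199825808980 over F_{83938287767317}: ladder 11100101 (8 bits); e = f_P(D_Q)/f_Q(D_P).
Result: e(P',Q') = 17446702170708 + 9749615440831*t.
Hence e(P,Q) = 1173708476296 + 72472604588522*t in F_{83938287767317^2}^*.

1173708476296 + 72472604588522*t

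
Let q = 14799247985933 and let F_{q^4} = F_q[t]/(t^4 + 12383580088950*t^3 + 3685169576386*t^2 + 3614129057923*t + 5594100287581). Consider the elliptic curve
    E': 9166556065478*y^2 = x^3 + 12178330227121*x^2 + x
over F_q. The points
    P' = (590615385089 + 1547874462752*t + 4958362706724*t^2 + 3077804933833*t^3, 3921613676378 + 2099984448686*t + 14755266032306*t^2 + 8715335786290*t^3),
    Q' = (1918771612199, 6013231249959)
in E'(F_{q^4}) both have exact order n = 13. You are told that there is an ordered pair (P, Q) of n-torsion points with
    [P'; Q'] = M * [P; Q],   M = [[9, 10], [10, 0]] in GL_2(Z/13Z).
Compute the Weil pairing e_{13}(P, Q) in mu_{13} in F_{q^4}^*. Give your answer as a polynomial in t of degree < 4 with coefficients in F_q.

14243971324156 + 10127010667859*t + 2562159938268*t^2 + 13723774776185*t^3

Since e_{13}(P,P)=e_{13}(Q,Q)=1 and e_{13}(Q,P)=e_{13}(P,Q)^{-1}, expanding e_{13}(9*P + 10*Q,10*P) leaves e(P,Q)^det(M).
Hence e(P,Q) = e(P',Q')^{10} where 10 = 4^{-1} mod 13.
Undo Montgomery via alpha=3024574735936, beta=5450505041661: (a',b')=(4984432750483,13251820498627) over F_{14799247985933}.
n = 13 = (1101)_2 (4 bits, wt 3); accumulate f_{13,P'}(Q'+S)/f_{13,P'}(S) along the 3-step ladder.
e_{13}(P',Q') = 10228644305734 + 12436080228628*t + 4938219942098*t^2 + 4185196407088*t^3.
(10228644305734 + 12436080228628*t + 4938219942098*t^2 + 4185196407088*t^3)^{10} mod (14799247985933,f) = 14243971324156 + 10127010667859*t + 2562159938268*t^2 + 13723774776185*t^3.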